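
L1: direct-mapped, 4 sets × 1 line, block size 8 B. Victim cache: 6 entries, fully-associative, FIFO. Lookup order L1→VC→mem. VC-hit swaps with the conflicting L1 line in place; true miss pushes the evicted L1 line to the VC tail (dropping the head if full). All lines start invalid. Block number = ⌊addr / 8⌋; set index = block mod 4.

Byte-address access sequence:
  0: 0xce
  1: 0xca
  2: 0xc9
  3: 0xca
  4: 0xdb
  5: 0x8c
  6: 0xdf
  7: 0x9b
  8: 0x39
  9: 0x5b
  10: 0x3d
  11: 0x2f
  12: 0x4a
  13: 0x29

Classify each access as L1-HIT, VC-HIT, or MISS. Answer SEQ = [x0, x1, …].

SEQ = [MISS, L1-HIT, L1-HIT, L1-HIT, MISS, MISS, L1-HIT, MISS, MISS, MISS, VC-HIT, MISS, MISS, VC-HIT]

  [0] addr=0xce blk=25 s=1: MISS | VC []
  [1] addr=0xca blk=25 s=1: L1-HIT | VC []
  [2] addr=0xc9 blk=25 s=1: L1-HIT | VC []
  [3] addr=0xca blk=25 s=1: L1-HIT | VC []
  [4] addr=0xdb blk=27 s=3: MISS | VC []
  [5] addr=0x8c blk=17 s=1: MISS | VC [25]
  [6] addr=0xdf blk=27 s=3: L1-HIT | VC [25]
  [7] addr=0x9b blk=19 s=3: MISS | VC [25, 27]
  [8] addr=0x39 blk=7 s=3: MISS | VC [25, 27, 19]
  [9] addr=0x5b blk=11 s=3: MISS | VC [25, 27, 19, 7]
  [10] addr=0x3d blk=7 s=3: VC-HIT | VC [25, 27, 19, 11]
  [11] addr=0x2f blk=5 s=1: MISS | VC [25, 27, 19, 11, 17]
  [12] addr=0x4a blk=9 s=1: MISS | VC [25, 27, 19, 11, 17, 5]
  [13] addr=0x29 blk=5 s=1: VC-HIT | VC [25, 27, 19, 11, 17, 9]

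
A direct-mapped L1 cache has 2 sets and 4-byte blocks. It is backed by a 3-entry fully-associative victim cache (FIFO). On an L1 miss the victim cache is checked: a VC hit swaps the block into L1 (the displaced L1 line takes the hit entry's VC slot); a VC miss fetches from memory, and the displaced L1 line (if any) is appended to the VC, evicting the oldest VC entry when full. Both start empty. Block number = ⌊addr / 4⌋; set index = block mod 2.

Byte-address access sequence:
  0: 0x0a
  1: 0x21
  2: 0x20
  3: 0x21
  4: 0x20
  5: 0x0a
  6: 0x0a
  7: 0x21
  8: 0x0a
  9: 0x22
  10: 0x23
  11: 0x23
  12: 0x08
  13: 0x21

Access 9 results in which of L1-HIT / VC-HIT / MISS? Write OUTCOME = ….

#0 0xa→b2/s0 MISS; vc=[]
#1 0x21→b8/s0 MISS; vc=[2]
#2 0x20→b8/s0 L1-HIT; vc=[2]
#3 0x21→b8/s0 L1-HIT; vc=[2]
#4 0x20→b8/s0 L1-HIT; vc=[2]
#5 0xa→b2/s0 VC-HIT; vc=[8]
#6 0xa→b2/s0 L1-HIT; vc=[8]
#7 0x21→b8/s0 VC-HIT; vc=[2]
#8 0xa→b2/s0 VC-HIT; vc=[8]
#9 0x22→b8/s0 VC-HIT; vc=[2]
#10 0x23→b8/s0 L1-HIT; vc=[2]
#11 0x23→b8/s0 L1-HIT; vc=[2]
#12 0x8→b2/s0 VC-HIT; vc=[8]
#13 0x21→b8/s0 VC-HIT; vc=[2]

OUTCOME = VC-HIT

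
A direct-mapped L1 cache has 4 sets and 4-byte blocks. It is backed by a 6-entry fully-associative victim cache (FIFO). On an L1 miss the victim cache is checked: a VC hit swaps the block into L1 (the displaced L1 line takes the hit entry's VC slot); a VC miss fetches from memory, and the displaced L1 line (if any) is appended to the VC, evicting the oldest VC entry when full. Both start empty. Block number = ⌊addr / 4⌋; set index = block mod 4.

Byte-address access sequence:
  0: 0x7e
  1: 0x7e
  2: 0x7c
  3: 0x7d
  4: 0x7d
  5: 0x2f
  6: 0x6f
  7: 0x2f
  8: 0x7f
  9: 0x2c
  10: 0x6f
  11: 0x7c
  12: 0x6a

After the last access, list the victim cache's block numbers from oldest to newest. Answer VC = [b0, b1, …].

VC = [27, 11]

0: 0x7e (blk 31, set 3) → MISS  vc=[]
1: 0x7e (blk 31, set 3) → L1-HIT  vc=[]
2: 0x7c (blk 31, set 3) → L1-HIT  vc=[]
3: 0x7d (blk 31, set 3) → L1-HIT  vc=[]
4: 0x7d (blk 31, set 3) → L1-HIT  vc=[]
5: 0x2f (blk 11, set 3) → MISS  vc=[31]
6: 0x6f (blk 27, set 3) → MISS  vc=[31, 11]
7: 0x2f (blk 11, set 3) → VC-HIT  vc=[31, 27]
8: 0x7f (blk 31, set 3) → VC-HIT  vc=[11, 27]
9: 0x2c (blk 11, set 3) → VC-HIT  vc=[31, 27]
10: 0x6f (blk 27, set 3) → VC-HIT  vc=[31, 11]
11: 0x7c (blk 31, set 3) → VC-HIT  vc=[27, 11]
12: 0x6a (blk 26, set 2) → MISS  vc=[27, 11]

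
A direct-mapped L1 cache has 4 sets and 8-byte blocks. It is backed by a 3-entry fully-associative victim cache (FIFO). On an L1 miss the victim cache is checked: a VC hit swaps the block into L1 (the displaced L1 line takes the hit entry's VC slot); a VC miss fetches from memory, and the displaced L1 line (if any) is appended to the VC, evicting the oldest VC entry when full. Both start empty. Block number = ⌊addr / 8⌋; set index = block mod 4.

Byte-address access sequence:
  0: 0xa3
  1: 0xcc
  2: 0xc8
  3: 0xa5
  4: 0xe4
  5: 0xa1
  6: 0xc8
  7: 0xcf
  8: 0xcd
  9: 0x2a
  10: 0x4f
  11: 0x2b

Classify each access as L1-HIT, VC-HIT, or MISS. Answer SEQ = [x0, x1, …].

#0 0xa3→b20/s0 MISS; vc=[]
#1 0xcc→b25/s1 MISS; vc=[]
#2 0xc8→b25/s1 L1-HIT; vc=[]
#3 0xa5→b20/s0 L1-HIT; vc=[]
#4 0xe4→b28/s0 MISS; vc=[20]
#5 0xa1→b20/s0 VC-HIT; vc=[28]
#6 0xc8→b25/s1 L1-HIT; vc=[28]
#7 0xcf→b25/s1 L1-HIT; vc=[28]
#8 0xcd→b25/s1 L1-HIT; vc=[28]
#9 0x2a→b5/s1 MISS; vc=[28,25]
#10 0x4f→b9/s1 MISS; vc=[28,25,5]
#11 0x2b→b5/s1 VC-HIT; vc=[28,25,9]

SEQ = [MISS, MISS, L1-HIT, L1-HIT, MISS, VC-HIT, L1-HIT, L1-HIT, L1-HIT, MISS, MISS, VC-HIT]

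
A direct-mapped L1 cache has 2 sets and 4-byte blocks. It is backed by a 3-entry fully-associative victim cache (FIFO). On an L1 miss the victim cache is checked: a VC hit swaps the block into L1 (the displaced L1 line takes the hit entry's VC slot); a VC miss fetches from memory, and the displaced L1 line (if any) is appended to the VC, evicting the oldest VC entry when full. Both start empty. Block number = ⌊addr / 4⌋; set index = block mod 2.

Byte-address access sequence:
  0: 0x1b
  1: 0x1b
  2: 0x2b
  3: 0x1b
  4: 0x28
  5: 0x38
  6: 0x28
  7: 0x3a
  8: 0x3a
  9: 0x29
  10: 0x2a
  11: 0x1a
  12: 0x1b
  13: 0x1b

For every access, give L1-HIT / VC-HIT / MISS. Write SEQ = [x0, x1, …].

SEQ = [MISS, L1-HIT, MISS, VC-HIT, VC-HIT, MISS, VC-HIT, VC-HIT, L1-HIT, VC-HIT, L1-HIT, VC-HIT, L1-HIT, L1-HIT]

  [0] addr=0x1b blk=6 s=0: MISS | VC []
  [1] addr=0x1b blk=6 s=0: L1-HIT | VC []
  [2] addr=0x2b blk=10 s=0: MISS | VC [6]
  [3] addr=0x1b blk=6 s=0: VC-HIT | VC [10]
  [4] addr=0x28 blk=10 s=0: VC-HIT | VC [6]
  [5] addr=0x38 blk=14 s=0: MISS | VC [6, 10]
  [6] addr=0x28 blk=10 s=0: VC-HIT | VC [6, 14]
  [7] addr=0x3a blk=14 s=0: VC-HIT | VC [6, 10]
  [8] addr=0x3a blk=14 s=0: L1-HIT | VC [6, 10]
  [9] addr=0x29 blk=10 s=0: VC-HIT | VC [6, 14]
  [10] addr=0x2a blk=10 s=0: L1-HIT | VC [6, 14]
  [11] addr=0x1a blk=6 s=0: VC-HIT | VC [10, 14]
  [12] addr=0x1b blk=6 s=0: L1-HIT | VC [10, 14]
  [13] addr=0x1b blk=6 s=0: L1-HIT | VC [10, 14]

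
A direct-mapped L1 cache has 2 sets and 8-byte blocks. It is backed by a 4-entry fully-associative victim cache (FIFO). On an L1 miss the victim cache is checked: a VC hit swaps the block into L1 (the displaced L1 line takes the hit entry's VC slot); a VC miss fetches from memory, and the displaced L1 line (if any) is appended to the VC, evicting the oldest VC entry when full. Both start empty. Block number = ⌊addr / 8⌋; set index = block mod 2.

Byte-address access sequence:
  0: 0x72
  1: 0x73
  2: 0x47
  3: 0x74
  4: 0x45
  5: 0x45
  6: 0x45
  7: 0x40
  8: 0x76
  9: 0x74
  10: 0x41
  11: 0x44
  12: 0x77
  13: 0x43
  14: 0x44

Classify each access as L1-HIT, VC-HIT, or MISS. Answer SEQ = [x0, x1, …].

SEQ = [MISS, L1-HIT, MISS, VC-HIT, VC-HIT, L1-HIT, L1-HIT, L1-HIT, VC-HIT, L1-HIT, VC-HIT, L1-HIT, VC-HIT, VC-HIT, L1-HIT]

0: 0x72 (blk 14, set 0) → MISS  vc=[]
1: 0x73 (blk 14, set 0) → L1-HIT  vc=[]
2: 0x47 (blk 8, set 0) → MISS  vc=[14]
3: 0x74 (blk 14, set 0) → VC-HIT  vc=[8]
4: 0x45 (blk 8, set 0) → VC-HIT  vc=[14]
5: 0x45 (blk 8, set 0) → L1-HIT  vc=[14]
6: 0x45 (blk 8, set 0) → L1-HIT  vc=[14]
7: 0x40 (blk 8, set 0) → L1-HIT  vc=[14]
8: 0x76 (blk 14, set 0) → VC-HIT  vc=[8]
9: 0x74 (blk 14, set 0) → L1-HIT  vc=[8]
10: 0x41 (blk 8, set 0) → VC-HIT  vc=[14]
11: 0x44 (blk 8, set 0) → L1-HIT  vc=[14]
12: 0x77 (blk 14, set 0) → VC-HIT  vc=[8]
13: 0x43 (blk 8, set 0) → VC-HIT  vc=[14]
14: 0x44 (blk 8, set 0) → L1-HIT  vc=[14]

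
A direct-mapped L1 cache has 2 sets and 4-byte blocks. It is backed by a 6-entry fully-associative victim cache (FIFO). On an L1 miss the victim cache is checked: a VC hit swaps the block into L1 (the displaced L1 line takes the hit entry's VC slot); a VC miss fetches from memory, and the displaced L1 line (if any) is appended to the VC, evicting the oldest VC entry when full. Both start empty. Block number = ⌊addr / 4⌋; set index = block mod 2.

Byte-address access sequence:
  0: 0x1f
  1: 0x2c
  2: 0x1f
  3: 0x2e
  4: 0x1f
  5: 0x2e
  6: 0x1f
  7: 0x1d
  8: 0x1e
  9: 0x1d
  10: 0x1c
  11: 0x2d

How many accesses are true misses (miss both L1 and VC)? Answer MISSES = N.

0: 0x1f (blk 7, set 1) → MISS  vc=[]
1: 0x2c (blk 11, set 1) → MISS  vc=[7]
2: 0x1f (blk 7, set 1) → VC-HIT  vc=[11]
3: 0x2e (blk 11, set 1) → VC-HIT  vc=[7]
4: 0x1f (blk 7, set 1) → VC-HIT  vc=[11]
5: 0x2e (blk 11, set 1) → VC-HIT  vc=[7]
6: 0x1f (blk 7, set 1) → VC-HIT  vc=[11]
7: 0x1d (blk 7, set 1) → L1-HIT  vc=[11]
8: 0x1e (blk 7, set 1) → L1-HIT  vc=[11]
9: 0x1d (blk 7, set 1) → L1-HIT  vc=[11]
10: 0x1c (blk 7, set 1) → L1-HIT  vc=[11]
11: 0x2d (blk 11, set 1) → VC-HIT  vc=[7]

MISSES = 2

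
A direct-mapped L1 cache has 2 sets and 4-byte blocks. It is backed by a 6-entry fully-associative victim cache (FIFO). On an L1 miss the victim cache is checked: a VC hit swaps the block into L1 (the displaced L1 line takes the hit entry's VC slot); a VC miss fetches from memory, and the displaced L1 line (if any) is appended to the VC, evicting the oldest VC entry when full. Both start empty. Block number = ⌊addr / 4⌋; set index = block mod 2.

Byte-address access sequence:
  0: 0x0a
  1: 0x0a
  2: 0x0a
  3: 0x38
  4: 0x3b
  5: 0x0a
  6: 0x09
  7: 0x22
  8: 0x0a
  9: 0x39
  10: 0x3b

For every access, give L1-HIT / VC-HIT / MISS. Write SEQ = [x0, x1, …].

SEQ = [MISS, L1-HIT, L1-HIT, MISS, L1-HIT, VC-HIT, L1-HIT, MISS, VC-HIT, VC-HIT, L1-HIT]

#0 0xa→b2/s0 MISS; vc=[]
#1 0xa→b2/s0 L1-HIT; vc=[]
#2 0xa→b2/s0 L1-HIT; vc=[]
#3 0x38→b14/s0 MISS; vc=[2]
#4 0x3b→b14/s0 L1-HIT; vc=[2]
#5 0xa→b2/s0 VC-HIT; vc=[14]
#6 0x9→b2/s0 L1-HIT; vc=[14]
#7 0x22→b8/s0 MISS; vc=[14,2]
#8 0xa→b2/s0 VC-HIT; vc=[14,8]
#9 0x39→b14/s0 VC-HIT; vc=[2,8]
#10 0x3b→b14/s0 L1-HIT; vc=[2,8]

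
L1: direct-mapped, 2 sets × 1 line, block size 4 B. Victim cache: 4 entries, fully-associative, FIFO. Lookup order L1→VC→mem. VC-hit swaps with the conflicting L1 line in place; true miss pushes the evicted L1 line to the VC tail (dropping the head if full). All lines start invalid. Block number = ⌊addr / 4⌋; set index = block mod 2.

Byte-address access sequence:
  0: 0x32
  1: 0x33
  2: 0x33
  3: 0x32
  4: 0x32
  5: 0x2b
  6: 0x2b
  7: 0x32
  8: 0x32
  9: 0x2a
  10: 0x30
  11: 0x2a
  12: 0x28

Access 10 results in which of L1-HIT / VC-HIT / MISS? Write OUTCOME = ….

0: 0x32 (blk 12, set 0) → MISS  vc=[]
1: 0x33 (blk 12, set 0) → L1-HIT  vc=[]
2: 0x33 (blk 12, set 0) → L1-HIT  vc=[]
3: 0x32 (blk 12, set 0) → L1-HIT  vc=[]
4: 0x32 (blk 12, set 0) → L1-HIT  vc=[]
5: 0x2b (blk 10, set 0) → MISS  vc=[12]
6: 0x2b (blk 10, set 0) → L1-HIT  vc=[12]
7: 0x32 (blk 12, set 0) → VC-HIT  vc=[10]
8: 0x32 (blk 12, set 0) → L1-HIT  vc=[10]
9: 0x2a (blk 10, set 0) → VC-HIT  vc=[12]
10: 0x30 (blk 12, set 0) → VC-HIT  vc=[10]
11: 0x2a (blk 10, set 0) → VC-HIT  vc=[12]
12: 0x28 (blk 10, set 0) → L1-HIT  vc=[12]

OUTCOME = VC-HIT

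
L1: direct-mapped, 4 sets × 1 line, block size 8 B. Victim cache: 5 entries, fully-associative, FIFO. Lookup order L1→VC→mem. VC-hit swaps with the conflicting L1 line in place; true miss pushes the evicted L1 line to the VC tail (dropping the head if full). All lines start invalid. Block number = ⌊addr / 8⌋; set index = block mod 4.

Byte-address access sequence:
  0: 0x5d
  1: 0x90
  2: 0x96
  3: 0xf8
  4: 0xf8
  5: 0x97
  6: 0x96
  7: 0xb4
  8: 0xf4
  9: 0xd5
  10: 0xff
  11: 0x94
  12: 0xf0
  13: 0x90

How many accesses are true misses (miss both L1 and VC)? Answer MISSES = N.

#0 0x5d→b11/s3 MISS; vc=[]
#1 0x90→b18/s2 MISS; vc=[]
#2 0x96→b18/s2 L1-HIT; vc=[]
#3 0xf8→b31/s3 MISS; vc=[11]
#4 0xf8→b31/s3 L1-HIT; vc=[11]
#5 0x97→b18/s2 L1-HIT; vc=[11]
#6 0x96→b18/s2 L1-HIT; vc=[11]
#7 0xb4→b22/s2 MISS; vc=[11,18]
#8 0xf4→b30/s2 MISS; vc=[11,18,22]
#9 0xd5→b26/s2 MISS; vc=[11,18,22,30]
#10 0xff→b31/s3 L1-HIT; vc=[11,18,22,30]
#11 0x94→b18/s2 VC-HIT; vc=[11,26,22,30]
#12 0xf0→b30/s2 VC-HIT; vc=[11,26,22,18]
#13 0x90→b18/s2 VC-HIT; vc=[11,26,22,30]

MISSES = 6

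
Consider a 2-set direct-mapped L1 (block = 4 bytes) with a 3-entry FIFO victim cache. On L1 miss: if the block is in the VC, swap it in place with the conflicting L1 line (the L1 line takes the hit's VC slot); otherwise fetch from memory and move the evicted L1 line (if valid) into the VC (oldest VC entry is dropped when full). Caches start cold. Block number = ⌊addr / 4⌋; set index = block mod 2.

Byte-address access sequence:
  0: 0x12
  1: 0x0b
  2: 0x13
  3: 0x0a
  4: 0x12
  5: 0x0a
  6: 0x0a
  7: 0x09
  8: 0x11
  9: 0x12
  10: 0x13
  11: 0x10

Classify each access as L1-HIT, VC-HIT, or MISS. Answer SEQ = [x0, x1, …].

0: 0x12 (blk 4, set 0) → MISS  vc=[]
1: 0xb (blk 2, set 0) → MISS  vc=[4]
2: 0x13 (blk 4, set 0) → VC-HIT  vc=[2]
3: 0xa (blk 2, set 0) → VC-HIT  vc=[4]
4: 0x12 (blk 4, set 0) → VC-HIT  vc=[2]
5: 0xa (blk 2, set 0) → VC-HIT  vc=[4]
6: 0xa (blk 2, set 0) → L1-HIT  vc=[4]
7: 0x9 (blk 2, set 0) → L1-HIT  vc=[4]
8: 0x11 (blk 4, set 0) → VC-HIT  vc=[2]
9: 0x12 (blk 4, set 0) → L1-HIT  vc=[2]
10: 0x13 (blk 4, set 0) → L1-HIT  vc=[2]
11: 0x10 (blk 4, set 0) → L1-HIT  vc=[2]

SEQ = [MISS, MISS, VC-HIT, VC-HIT, VC-HIT, VC-HIT, L1-HIT, L1-HIT, VC-HIT, L1-HIT, L1-HIT, L1-HIT]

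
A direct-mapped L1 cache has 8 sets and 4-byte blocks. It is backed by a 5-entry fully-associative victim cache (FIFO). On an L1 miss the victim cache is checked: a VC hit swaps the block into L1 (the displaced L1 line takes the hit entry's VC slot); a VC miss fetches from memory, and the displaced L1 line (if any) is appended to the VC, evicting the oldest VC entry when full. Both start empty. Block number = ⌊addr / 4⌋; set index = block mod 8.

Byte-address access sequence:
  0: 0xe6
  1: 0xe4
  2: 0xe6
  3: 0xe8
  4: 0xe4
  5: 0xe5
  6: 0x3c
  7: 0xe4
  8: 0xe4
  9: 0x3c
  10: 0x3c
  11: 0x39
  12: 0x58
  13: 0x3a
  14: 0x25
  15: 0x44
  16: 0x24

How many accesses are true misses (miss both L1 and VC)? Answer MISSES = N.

MISSES = 7

0: 0xe6 (blk 57, set 1) → MISS  vc=[]
1: 0xe4 (blk 57, set 1) → L1-HIT  vc=[]
2: 0xe6 (blk 57, set 1) → L1-HIT  vc=[]
3: 0xe8 (blk 58, set 2) → MISS  vc=[]
4: 0xe4 (blk 57, set 1) → L1-HIT  vc=[]
5: 0xe5 (blk 57, set 1) → L1-HIT  vc=[]
6: 0x3c (blk 15, set 7) → MISS  vc=[]
7: 0xe4 (blk 57, set 1) → L1-HIT  vc=[]
8: 0xe4 (blk 57, set 1) → L1-HIT  vc=[]
9: 0x3c (blk 15, set 7) → L1-HIT  vc=[]
10: 0x3c (blk 15, set 7) → L1-HIT  vc=[]
11: 0x39 (blk 14, set 6) → MISS  vc=[]
12: 0x58 (blk 22, set 6) → MISS  vc=[14]
13: 0x3a (blk 14, set 6) → VC-HIT  vc=[22]
14: 0x25 (blk 9, set 1) → MISS  vc=[22, 57]
15: 0x44 (blk 17, set 1) → MISS  vc=[22, 57, 9]
16: 0x24 (blk 9, set 1) → VC-HIT  vc=[22, 57, 17]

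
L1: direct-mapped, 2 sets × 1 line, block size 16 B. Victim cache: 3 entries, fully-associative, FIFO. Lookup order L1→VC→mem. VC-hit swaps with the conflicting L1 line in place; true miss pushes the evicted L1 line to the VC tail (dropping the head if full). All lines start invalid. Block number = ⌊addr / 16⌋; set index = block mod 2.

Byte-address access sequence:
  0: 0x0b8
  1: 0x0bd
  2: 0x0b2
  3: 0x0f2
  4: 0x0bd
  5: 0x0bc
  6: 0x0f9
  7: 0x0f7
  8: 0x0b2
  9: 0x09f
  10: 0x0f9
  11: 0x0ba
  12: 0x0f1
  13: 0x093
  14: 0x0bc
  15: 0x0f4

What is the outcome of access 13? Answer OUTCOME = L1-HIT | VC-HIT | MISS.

OUTCOME = VC-HIT

  [0] addr=0xb8 blk=11 s=1: MISS | VC []
  [1] addr=0xbd blk=11 s=1: L1-HIT | VC []
  [2] addr=0xb2 blk=11 s=1: L1-HIT | VC []
  [3] addr=0xf2 blk=15 s=1: MISS | VC [11]
  [4] addr=0xbd blk=11 s=1: VC-HIT | VC [15]
  [5] addr=0xbc blk=11 s=1: L1-HIT | VC [15]
  [6] addr=0xf9 blk=15 s=1: VC-HIT | VC [11]
  [7] addr=0xf7 blk=15 s=1: L1-HIT | VC [11]
  [8] addr=0xb2 blk=11 s=1: VC-HIT | VC [15]
  [9] addr=0x9f blk=9 s=1: MISS | VC [15, 11]
  [10] addr=0xf9 blk=15 s=1: VC-HIT | VC [9, 11]
  [11] addr=0xba blk=11 s=1: VC-HIT | VC [9, 15]
  [12] addr=0xf1 blk=15 s=1: VC-HIT | VC [9, 11]
  [13] addr=0x93 blk=9 s=1: VC-HIT | VC [15, 11]
  [14] addr=0xbc blk=11 s=1: VC-HIT | VC [15, 9]
  [15] addr=0xf4 blk=15 s=1: VC-HIT | VC [11, 9]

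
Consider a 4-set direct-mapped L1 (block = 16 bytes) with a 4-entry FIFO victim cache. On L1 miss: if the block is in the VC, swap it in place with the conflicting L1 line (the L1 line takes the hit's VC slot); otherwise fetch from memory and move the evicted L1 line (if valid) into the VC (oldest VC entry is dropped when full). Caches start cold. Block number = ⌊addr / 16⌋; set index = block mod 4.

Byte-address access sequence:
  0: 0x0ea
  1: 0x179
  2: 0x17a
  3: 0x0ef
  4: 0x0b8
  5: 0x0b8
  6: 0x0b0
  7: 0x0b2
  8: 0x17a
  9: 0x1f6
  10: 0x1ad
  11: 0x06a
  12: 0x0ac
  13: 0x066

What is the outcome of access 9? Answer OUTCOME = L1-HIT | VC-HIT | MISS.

0: 0xea (blk 14, set 2) → MISS  vc=[]
1: 0x179 (blk 23, set 3) → MISS  vc=[]
2: 0x17a (blk 23, set 3) → L1-HIT  vc=[]
3: 0xef (blk 14, set 2) → L1-HIT  vc=[]
4: 0xb8 (blk 11, set 3) → MISS  vc=[23]
5: 0xb8 (blk 11, set 3) → L1-HIT  vc=[23]
6: 0xb0 (blk 11, set 3) → L1-HIT  vc=[23]
7: 0xb2 (blk 11, set 3) → L1-HIT  vc=[23]
8: 0x17a (blk 23, set 3) → VC-HIT  vc=[11]
9: 0x1f6 (blk 31, set 3) → MISS  vc=[11, 23]
10: 0x1ad (blk 26, set 2) → MISS  vc=[11, 23, 14]
11: 0x6a (blk 6, set 2) → MISS  vc=[11, 23, 14, 26]
12: 0xac (blk 10, set 2) → MISS  vc=[23, 14, 26, 6]
13: 0x66 (blk 6, set 2) → VC-HIT  vc=[23, 14, 26, 10]

OUTCOME = MISS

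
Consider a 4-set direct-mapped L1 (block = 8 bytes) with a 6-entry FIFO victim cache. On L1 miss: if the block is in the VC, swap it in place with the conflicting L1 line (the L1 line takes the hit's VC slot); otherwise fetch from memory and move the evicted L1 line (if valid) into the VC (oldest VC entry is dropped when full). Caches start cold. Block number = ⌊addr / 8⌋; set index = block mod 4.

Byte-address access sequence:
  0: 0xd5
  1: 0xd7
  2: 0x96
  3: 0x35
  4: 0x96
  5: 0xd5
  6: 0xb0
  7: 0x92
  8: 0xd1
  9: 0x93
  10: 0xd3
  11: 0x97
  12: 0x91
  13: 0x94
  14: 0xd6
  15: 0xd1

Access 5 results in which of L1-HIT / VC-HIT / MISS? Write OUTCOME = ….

  [0] addr=0xd5 blk=26 s=2: MISS | VC []
  [1] addr=0xd7 blk=26 s=2: L1-HIT | VC []
  [2] addr=0x96 blk=18 s=2: MISS | VC [26]
  [3] addr=0x35 blk=6 s=2: MISS | VC [26, 18]
  [4] addr=0x96 blk=18 s=2: VC-HIT | VC [26, 6]
  [5] addr=0xd5 blk=26 s=2: VC-HIT | VC [18, 6]
  [6] addr=0xb0 blk=22 s=2: MISS | VC [18, 6, 26]
  [7] addr=0x92 blk=18 s=2: VC-HIT | VC [22, 6, 26]
  [8] addr=0xd1 blk=26 s=2: VC-HIT | VC [22, 6, 18]
  [9] addr=0x93 blk=18 s=2: VC-HIT | VC [22, 6, 26]
  [10] addr=0xd3 blk=26 s=2: VC-HIT | VC [22, 6, 18]
  [11] addr=0x97 blk=18 s=2: VC-HIT | VC [22, 6, 26]
  [12] addr=0x91 blk=18 s=2: L1-HIT | VC [22, 6, 26]
  [13] addr=0x94 blk=18 s=2: L1-HIT | VC [22, 6, 26]
  [14] addr=0xd6 blk=26 s=2: VC-HIT | VC [22, 6, 18]
  [15] addr=0xd1 blk=26 s=2: L1-HIT | VC [22, 6, 18]

OUTCOME = VC-HIT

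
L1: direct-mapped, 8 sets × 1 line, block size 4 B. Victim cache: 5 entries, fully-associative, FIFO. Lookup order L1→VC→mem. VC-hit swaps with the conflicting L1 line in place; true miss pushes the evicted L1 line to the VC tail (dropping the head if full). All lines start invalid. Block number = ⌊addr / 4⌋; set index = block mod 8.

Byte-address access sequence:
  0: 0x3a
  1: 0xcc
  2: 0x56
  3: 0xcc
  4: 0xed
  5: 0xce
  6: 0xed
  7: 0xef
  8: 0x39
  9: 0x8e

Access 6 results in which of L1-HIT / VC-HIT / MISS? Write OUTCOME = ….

#0 0x3a→b14/s6 MISS; vc=[]
#1 0xcc→b51/s3 MISS; vc=[]
#2 0x56→b21/s5 MISS; vc=[]
#3 0xcc→b51/s3 L1-HIT; vc=[]
#4 0xed→b59/s3 MISS; vc=[51]
#5 0xce→b51/s3 VC-HIT; vc=[59]
#6 0xed→b59/s3 VC-HIT; vc=[51]
#7 0xef→b59/s3 L1-HIT; vc=[51]
#8 0x39→b14/s6 L1-HIT; vc=[51]
#9 0x8e→b35/s3 MISS; vc=[51,59]

OUTCOME = VC-HIT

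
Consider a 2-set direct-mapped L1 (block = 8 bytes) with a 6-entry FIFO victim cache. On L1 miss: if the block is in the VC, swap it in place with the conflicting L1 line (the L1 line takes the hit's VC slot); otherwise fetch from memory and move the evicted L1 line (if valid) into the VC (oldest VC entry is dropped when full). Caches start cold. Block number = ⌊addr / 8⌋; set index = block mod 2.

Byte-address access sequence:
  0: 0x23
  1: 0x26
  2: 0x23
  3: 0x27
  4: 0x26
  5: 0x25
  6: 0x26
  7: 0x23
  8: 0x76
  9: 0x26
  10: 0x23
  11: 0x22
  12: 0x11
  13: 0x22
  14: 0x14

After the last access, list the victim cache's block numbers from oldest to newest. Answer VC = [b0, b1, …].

VC = [14, 4]

0: 0x23 (blk 4, set 0) → MISS  vc=[]
1: 0x26 (blk 4, set 0) → L1-HIT  vc=[]
2: 0x23 (blk 4, set 0) → L1-HIT  vc=[]
3: 0x27 (blk 4, set 0) → L1-HIT  vc=[]
4: 0x26 (blk 4, set 0) → L1-HIT  vc=[]
5: 0x25 (blk 4, set 0) → L1-HIT  vc=[]
6: 0x26 (blk 4, set 0) → L1-HIT  vc=[]
7: 0x23 (blk 4, set 0) → L1-HIT  vc=[]
8: 0x76 (blk 14, set 0) → MISS  vc=[4]
9: 0x26 (blk 4, set 0) → VC-HIT  vc=[14]
10: 0x23 (blk 4, set 0) → L1-HIT  vc=[14]
11: 0x22 (blk 4, set 0) → L1-HIT  vc=[14]
12: 0x11 (blk 2, set 0) → MISS  vc=[14, 4]
13: 0x22 (blk 4, set 0) → VC-HIT  vc=[14, 2]
14: 0x14 (blk 2, set 0) → VC-HIT  vc=[14, 4]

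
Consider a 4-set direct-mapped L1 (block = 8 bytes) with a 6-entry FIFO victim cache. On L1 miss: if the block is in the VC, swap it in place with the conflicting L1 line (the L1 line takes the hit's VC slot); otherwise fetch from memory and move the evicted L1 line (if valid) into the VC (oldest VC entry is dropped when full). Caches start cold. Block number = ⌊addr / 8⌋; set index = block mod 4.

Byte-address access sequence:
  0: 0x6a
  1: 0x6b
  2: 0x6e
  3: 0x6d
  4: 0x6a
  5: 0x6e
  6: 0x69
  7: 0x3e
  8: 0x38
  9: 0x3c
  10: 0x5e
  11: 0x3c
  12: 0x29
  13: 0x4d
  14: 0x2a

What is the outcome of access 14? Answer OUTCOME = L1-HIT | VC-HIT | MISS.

OUTCOME = VC-HIT

  [0] addr=0x6a blk=13 s=1: MISS | VC []
  [1] addr=0x6b blk=13 s=1: L1-HIT | VC []
  [2] addr=0x6e blk=13 s=1: L1-HIT | VC []
  [3] addr=0x6d blk=13 s=1: L1-HIT | VC []
  [4] addr=0x6a blk=13 s=1: L1-HIT | VC []
  [5] addr=0x6e blk=13 s=1: L1-HIT | VC []
  [6] addr=0x69 blk=13 s=1: L1-HIT | VC []
  [7] addr=0x3e blk=7 s=3: MISS | VC []
  [8] addr=0x38 blk=7 s=3: L1-HIT | VC []
  [9] addr=0x3c blk=7 s=3: L1-HIT | VC []
  [10] addr=0x5e blk=11 s=3: MISS | VC [7]
  [11] addr=0x3c blk=7 s=3: VC-HIT | VC [11]
  [12] addr=0x29 blk=5 s=1: MISS | VC [11, 13]
  [13] addr=0x4d blk=9 s=1: MISS | VC [11, 13, 5]
  [14] addr=0x2a blk=5 s=1: VC-HIT | VC [11, 13, 9]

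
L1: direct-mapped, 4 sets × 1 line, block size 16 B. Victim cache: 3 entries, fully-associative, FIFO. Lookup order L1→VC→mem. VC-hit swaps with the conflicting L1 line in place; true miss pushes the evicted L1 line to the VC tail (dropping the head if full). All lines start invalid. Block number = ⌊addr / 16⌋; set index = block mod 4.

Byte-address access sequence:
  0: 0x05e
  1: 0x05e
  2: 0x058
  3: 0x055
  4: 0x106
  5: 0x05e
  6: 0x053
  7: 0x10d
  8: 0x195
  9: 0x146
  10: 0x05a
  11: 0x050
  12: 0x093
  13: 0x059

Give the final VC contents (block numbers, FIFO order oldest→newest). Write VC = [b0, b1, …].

#0 0x5e→b5/s1 MISS; vc=[]
#1 0x5e→b5/s1 L1-HIT; vc=[]
#2 0x58→b5/s1 L1-HIT; vc=[]
#3 0x55→b5/s1 L1-HIT; vc=[]
#4 0x106→b16/s0 MISS; vc=[]
#5 0x5e→b5/s1 L1-HIT; vc=[]
#6 0x53→b5/s1 L1-HIT; vc=[]
#7 0x10d→b16/s0 L1-HIT; vc=[]
#8 0x195→b25/s1 MISS; vc=[5]
#9 0x146→b20/s0 MISS; vc=[5,16]
#10 0x5a→b5/s1 VC-HIT; vc=[25,16]
#11 0x50→b5/s1 L1-HIT; vc=[25,16]
#12 0x93→b9/s1 MISS; vc=[25,16,5]
#13 0x59→b5/s1 VC-HIT; vc=[25,16,9]

VC = [25, 16, 9]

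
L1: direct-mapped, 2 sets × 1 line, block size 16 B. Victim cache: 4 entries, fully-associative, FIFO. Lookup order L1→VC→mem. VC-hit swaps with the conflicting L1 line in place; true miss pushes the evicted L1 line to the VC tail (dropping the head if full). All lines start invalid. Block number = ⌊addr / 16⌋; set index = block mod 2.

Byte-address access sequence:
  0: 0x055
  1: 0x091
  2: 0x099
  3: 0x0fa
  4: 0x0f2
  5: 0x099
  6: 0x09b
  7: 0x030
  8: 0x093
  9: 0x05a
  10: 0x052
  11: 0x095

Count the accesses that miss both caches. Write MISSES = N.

  [0] addr=0x55 blk=5 s=1: MISS | VC []
  [1] addr=0x91 blk=9 s=1: MISS | VC [5]
  [2] addr=0x99 blk=9 s=1: L1-HIT | VC [5]
  [3] addr=0xfa blk=15 s=1: MISS | VC [5, 9]
  [4] addr=0xf2 blk=15 s=1: L1-HIT | VC [5, 9]
  [5] addr=0x99 blk=9 s=1: VC-HIT | VC [5, 15]
  [6] addr=0x9b blk=9 s=1: L1-HIT | VC [5, 15]
  [7] addr=0x30 blk=3 s=1: MISS | VC [5, 15, 9]
  [8] addr=0x93 blk=9 s=1: VC-HIT | VC [5, 15, 3]
  [9] addr=0x5a blk=5 s=1: VC-HIT | VC [9, 15, 3]
  [10] addr=0x52 blk=5 s=1: L1-HIT | VC [9, 15, 3]
  [11] addr=0x95 blk=9 s=1: VC-HIT | VC [5, 15, 3]

MISSES = 4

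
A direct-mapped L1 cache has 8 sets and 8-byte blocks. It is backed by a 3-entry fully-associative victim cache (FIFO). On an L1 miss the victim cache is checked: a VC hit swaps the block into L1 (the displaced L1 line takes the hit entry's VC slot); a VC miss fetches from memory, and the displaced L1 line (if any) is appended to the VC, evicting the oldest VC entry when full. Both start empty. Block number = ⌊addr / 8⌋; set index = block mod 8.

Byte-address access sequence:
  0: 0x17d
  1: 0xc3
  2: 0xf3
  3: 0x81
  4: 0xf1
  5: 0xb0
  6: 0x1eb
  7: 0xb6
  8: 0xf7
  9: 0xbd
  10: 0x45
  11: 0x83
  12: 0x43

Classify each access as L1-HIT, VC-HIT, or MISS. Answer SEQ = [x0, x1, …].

0: 0x17d (blk 47, set 7) → MISS  vc=[]
1: 0xc3 (blk 24, set 0) → MISS  vc=[]
2: 0xf3 (blk 30, set 6) → MISS  vc=[]
3: 0x81 (blk 16, set 0) → MISS  vc=[24]
4: 0xf1 (blk 30, set 6) → L1-HIT  vc=[24]
5: 0xb0 (blk 22, set 6) → MISS  vc=[24, 30]
6: 0x1eb (blk 61, set 5) → MISS  vc=[24, 30]
7: 0xb6 (blk 22, set 6) → L1-HIT  vc=[24, 30]
8: 0xf7 (blk 30, set 6) → VC-HIT  vc=[24, 22]
9: 0xbd (blk 23, set 7) → MISS  vc=[24, 22, 47]
10: 0x45 (blk 8, set 0) → MISS  vc=[22, 47, 16]
11: 0x83 (blk 16, set 0) → VC-HIT  vc=[22, 47, 8]
12: 0x43 (blk 8, set 0) → VC-HIT  vc=[22, 47, 16]

SEQ = [MISS, MISS, MISS, MISS, L1-HIT, MISS, MISS, L1-HIT, VC-HIT, MISS, MISS, VC-HIT, VC-HIT]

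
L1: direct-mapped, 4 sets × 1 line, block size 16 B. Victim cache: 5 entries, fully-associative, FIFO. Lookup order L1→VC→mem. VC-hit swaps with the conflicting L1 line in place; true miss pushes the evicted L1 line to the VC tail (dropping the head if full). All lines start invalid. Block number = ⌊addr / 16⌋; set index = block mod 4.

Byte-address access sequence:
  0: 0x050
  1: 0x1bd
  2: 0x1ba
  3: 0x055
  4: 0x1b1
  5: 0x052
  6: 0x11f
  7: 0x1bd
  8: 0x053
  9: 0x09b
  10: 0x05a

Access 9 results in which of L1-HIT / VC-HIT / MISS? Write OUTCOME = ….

  [0] addr=0x50 blk=5 s=1: MISS | VC []
  [1] addr=0x1bd blk=27 s=3: MISS | VC []
  [2] addr=0x1ba blk=27 s=3: L1-HIT | VC []
  [3] addr=0x55 blk=5 s=1: L1-HIT | VC []
  [4] addr=0x1b1 blk=27 s=3: L1-HIT | VC []
  [5] addr=0x52 blk=5 s=1: L1-HIT | VC []
  [6] addr=0x11f blk=17 s=1: MISS | VC [5]
  [7] addr=0x1bd blk=27 s=3: L1-HIT | VC [5]
  [8] addr=0x53 blk=5 s=1: VC-HIT | VC [17]
  [9] addr=0x9b blk=9 s=1: MISS | VC [17, 5]
  [10] addr=0x5a blk=5 s=1: VC-HIT | VC [17, 9]

OUTCOME = MISS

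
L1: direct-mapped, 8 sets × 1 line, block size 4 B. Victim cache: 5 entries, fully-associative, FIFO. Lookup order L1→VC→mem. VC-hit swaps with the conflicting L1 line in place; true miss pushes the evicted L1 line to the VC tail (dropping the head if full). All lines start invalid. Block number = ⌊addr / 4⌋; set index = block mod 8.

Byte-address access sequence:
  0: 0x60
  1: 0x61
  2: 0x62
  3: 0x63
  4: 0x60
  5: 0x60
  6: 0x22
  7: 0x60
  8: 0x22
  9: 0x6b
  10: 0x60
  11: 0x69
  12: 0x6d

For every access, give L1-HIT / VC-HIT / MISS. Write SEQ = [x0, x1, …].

#0 0x60→b24/s0 MISS; vc=[]
#1 0x61→b24/s0 L1-HIT; vc=[]
#2 0x62→b24/s0 L1-HIT; vc=[]
#3 0x63→b24/s0 L1-HIT; vc=[]
#4 0x60→b24/s0 L1-HIT; vc=[]
#5 0x60→b24/s0 L1-HIT; vc=[]
#6 0x22→b8/s0 MISS; vc=[24]
#7 0x60→b24/s0 VC-HIT; vc=[8]
#8 0x22→b8/s0 VC-HIT; vc=[24]
#9 0x6b→b26/s2 MISS; vc=[24]
#10 0x60→b24/s0 VC-HIT; vc=[8]
#11 0x69→b26/s2 L1-HIT; vc=[8]
#12 0x6d→b27/s3 MISS; vc=[8]

SEQ = [MISS, L1-HIT, L1-HIT, L1-HIT, L1-HIT, L1-HIT, MISS, VC-HIT, VC-HIT, MISS, VC-HIT, L1-HIT, MISS]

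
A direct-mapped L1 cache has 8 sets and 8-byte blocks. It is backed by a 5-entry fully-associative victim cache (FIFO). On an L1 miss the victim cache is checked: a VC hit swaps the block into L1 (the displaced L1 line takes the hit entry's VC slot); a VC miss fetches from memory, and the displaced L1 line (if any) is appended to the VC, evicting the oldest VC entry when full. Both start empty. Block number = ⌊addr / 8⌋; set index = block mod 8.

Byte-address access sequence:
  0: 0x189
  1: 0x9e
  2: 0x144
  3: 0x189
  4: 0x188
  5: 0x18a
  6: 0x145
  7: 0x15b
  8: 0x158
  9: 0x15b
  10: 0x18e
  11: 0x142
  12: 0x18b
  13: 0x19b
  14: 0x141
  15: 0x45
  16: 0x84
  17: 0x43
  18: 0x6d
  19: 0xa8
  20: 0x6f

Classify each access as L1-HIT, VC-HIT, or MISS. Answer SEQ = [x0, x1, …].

SEQ = [MISS, MISS, MISS, L1-HIT, L1-HIT, L1-HIT, L1-HIT, MISS, L1-HIT, L1-HIT, L1-HIT, L1-HIT, L1-HIT, MISS, L1-HIT, MISS, MISS, VC-HIT, MISS, MISS, VC-HIT]

#0 0x189→b49/s1 MISS; vc=[]
#1 0x9e→b19/s3 MISS; vc=[]
#2 0x144→b40/s0 MISS; vc=[]
#3 0x189→b49/s1 L1-HIT; vc=[]
#4 0x188→b49/s1 L1-HIT; vc=[]
#5 0x18a→b49/s1 L1-HIT; vc=[]
#6 0x145→b40/s0 L1-HIT; vc=[]
#7 0x15b→b43/s3 MISS; vc=[19]
#8 0x158→b43/s3 L1-HIT; vc=[19]
#9 0x15b→b43/s3 L1-HIT; vc=[19]
#10 0x18e→b49/s1 L1-HIT; vc=[19]
#11 0x142→b40/s0 L1-HIT; vc=[19]
#12 0x18b→b49/s1 L1-HIT; vc=[19]
#13 0x19b→b51/s3 MISS; vc=[19,43]
#14 0x141→b40/s0 L1-HIT; vc=[19,43]
#15 0x45→b8/s0 MISS; vc=[19,43,40]
#16 0x84→b16/s0 MISS; vc=[19,43,40,8]
#17 0x43→b8/s0 VC-HIT; vc=[19,43,40,16]
#18 0x6d→b13/s5 MISS; vc=[19,43,40,16]
#19 0xa8→b21/s5 MISS; vc=[19,43,40,16,13]
#20 0x6f→b13/s5 VC-HIT; vc=[19,43,40,16,21]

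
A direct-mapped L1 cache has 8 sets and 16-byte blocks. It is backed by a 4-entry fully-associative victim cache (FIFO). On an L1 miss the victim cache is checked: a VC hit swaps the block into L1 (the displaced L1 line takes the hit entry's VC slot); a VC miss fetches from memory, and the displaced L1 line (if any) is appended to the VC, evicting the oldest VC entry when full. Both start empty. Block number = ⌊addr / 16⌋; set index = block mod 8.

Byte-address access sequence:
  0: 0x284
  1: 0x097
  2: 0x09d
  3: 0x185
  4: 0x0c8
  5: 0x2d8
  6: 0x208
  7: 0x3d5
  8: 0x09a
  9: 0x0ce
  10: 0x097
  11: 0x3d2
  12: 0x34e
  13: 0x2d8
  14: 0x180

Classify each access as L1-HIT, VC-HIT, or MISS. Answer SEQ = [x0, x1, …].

0: 0x284 (blk 40, set 0) → MISS  vc=[]
1: 0x97 (blk 9, set 1) → MISS  vc=[]
2: 0x9d (blk 9, set 1) → L1-HIT  vc=[]
3: 0x185 (blk 24, set 0) → MISS  vc=[40]
4: 0xc8 (blk 12, set 4) → MISS  vc=[40]
5: 0x2d8 (blk 45, set 5) → MISS  vc=[40]
6: 0x208 (blk 32, set 0) → MISS  vc=[40, 24]
7: 0x3d5 (blk 61, set 5) → MISS  vc=[40, 24, 45]
8: 0x9a (blk 9, set 1) → L1-HIT  vc=[40, 24, 45]
9: 0xce (blk 12, set 4) → L1-HIT  vc=[40, 24, 45]
10: 0x97 (blk 9, set 1) → L1-HIT  vc=[40, 24, 45]
11: 0x3d2 (blk 61, set 5) → L1-HIT  vc=[40, 24, 45]
12: 0x34e (blk 52, set 4) → MISS  vc=[40, 24, 45, 12]
13: 0x2d8 (blk 45, set 5) → VC-HIT  vc=[40, 24, 61, 12]
14: 0x180 (blk 24, set 0) → VC-HIT  vc=[40, 32, 61, 12]

SEQ = [MISS, MISS, L1-HIT, MISS, MISS, MISS, MISS, MISS, L1-HIT, L1-HIT, L1-HIT, L1-HIT, MISS, VC-HIT, VC-HIT]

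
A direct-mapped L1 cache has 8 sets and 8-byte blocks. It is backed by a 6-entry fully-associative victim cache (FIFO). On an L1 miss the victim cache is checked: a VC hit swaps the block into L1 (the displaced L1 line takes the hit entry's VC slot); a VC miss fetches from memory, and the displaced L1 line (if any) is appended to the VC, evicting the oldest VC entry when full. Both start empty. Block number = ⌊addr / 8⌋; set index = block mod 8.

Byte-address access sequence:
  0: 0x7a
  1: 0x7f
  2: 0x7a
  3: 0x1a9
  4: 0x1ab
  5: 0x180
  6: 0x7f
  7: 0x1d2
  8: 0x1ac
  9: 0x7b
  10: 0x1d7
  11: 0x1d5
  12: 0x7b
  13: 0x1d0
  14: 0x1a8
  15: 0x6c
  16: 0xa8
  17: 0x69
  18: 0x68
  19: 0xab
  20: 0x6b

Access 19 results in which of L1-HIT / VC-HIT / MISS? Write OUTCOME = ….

OUTCOME = VC-HIT

  [0] addr=0x7a blk=15 s=7: MISS | VC []
  [1] addr=0x7f blk=15 s=7: L1-HIT | VC []
  [2] addr=0x7a blk=15 s=7: L1-HIT | VC []
  [3] addr=0x1a9 blk=53 s=5: MISS | VC []
  [4] addr=0x1ab blk=53 s=5: L1-HIT | VC []
  [5] addr=0x180 blk=48 s=0: MISS | VC []
  [6] addr=0x7f blk=15 s=7: L1-HIT | VC []
  [7] addr=0x1d2 blk=58 s=2: MISS | VC []
  [8] addr=0x1ac blk=53 s=5: L1-HIT | VC []
  [9] addr=0x7b blk=15 s=7: L1-HIT | VC []
  [10] addr=0x1d7 blk=58 s=2: L1-HIT | VC []
  [11] addr=0x1d5 blk=58 s=2: L1-HIT | VC []
  [12] addr=0x7b blk=15 s=7: L1-HIT | VC []
  [13] addr=0x1d0 blk=58 s=2: L1-HIT | VC []
  [14] addr=0x1a8 blk=53 s=5: L1-HIT | VC []
  [15] addr=0x6c blk=13 s=5: MISS | VC [53]
  [16] addr=0xa8 blk=21 s=5: MISS | VC [53, 13]
  [17] addr=0x69 blk=13 s=5: VC-HIT | VC [53, 21]
  [18] addr=0x68 blk=13 s=5: L1-HIT | VC [53, 21]
  [19] addr=0xab blk=21 s=5: VC-HIT | VC [53, 13]
  [20] addr=0x6b blk=13 s=5: VC-HIT | VC [53, 21]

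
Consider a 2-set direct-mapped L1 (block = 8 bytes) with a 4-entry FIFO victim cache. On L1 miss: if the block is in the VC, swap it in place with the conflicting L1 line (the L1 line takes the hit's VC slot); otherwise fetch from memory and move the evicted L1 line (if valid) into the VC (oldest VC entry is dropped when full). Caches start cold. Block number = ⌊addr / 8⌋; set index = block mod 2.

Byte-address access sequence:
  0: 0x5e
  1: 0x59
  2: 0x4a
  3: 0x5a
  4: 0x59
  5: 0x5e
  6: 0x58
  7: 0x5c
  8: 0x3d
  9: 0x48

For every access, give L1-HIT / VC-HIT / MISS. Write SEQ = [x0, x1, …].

#0 0x5e→b11/s1 MISS; vc=[]
#1 0x59→b11/s1 L1-HIT; vc=[]
#2 0x4a→b9/s1 MISS; vc=[11]
#3 0x5a→b11/s1 VC-HIT; vc=[9]
#4 0x59→b11/s1 L1-HIT; vc=[9]
#5 0x5e→b11/s1 L1-HIT; vc=[9]
#6 0x58→b11/s1 L1-HIT; vc=[9]
#7 0x5c→b11/s1 L1-HIT; vc=[9]
#8 0x3d→b7/s1 MISS; vc=[9,11]
#9 0x48→b9/s1 VC-HIT; vc=[7,11]

SEQ = [MISS, L1-HIT, MISS, VC-HIT, L1-HIT, L1-HIT, L1-HIT, L1-HIT, MISS, VC-HIT]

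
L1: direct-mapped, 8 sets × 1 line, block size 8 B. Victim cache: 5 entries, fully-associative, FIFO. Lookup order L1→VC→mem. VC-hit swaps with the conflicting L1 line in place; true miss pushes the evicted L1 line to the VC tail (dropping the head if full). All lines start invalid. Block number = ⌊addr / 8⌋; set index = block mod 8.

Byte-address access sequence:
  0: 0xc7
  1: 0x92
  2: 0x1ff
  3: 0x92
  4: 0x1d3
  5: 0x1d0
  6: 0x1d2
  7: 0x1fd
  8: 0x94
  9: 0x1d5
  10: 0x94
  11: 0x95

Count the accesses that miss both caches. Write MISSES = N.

  [0] addr=0xc7 blk=24 s=0: MISS | VC []
  [1] addr=0x92 blk=18 s=2: MISS | VC []
  [2] addr=0x1ff blk=63 s=7: MISS | VC []
  [3] addr=0x92 blk=18 s=2: L1-HIT | VC []
  [4] addr=0x1d3 blk=58 s=2: MISS | VC [18]
  [5] addr=0x1d0 blk=58 s=2: L1-HIT | VC [18]
  [6] addr=0x1d2 blk=58 s=2: L1-HIT | VC [18]
  [7] addr=0x1fd blk=63 s=7: L1-HIT | VC [18]
  [8] addr=0x94 blk=18 s=2: VC-HIT | VC [58]
  [9] addr=0x1d5 blk=58 s=2: VC-HIT | VC [18]
  [10] addr=0x94 blk=18 s=2: VC-HIT | VC [58]
  [11] addr=0x95 blk=18 s=2: L1-HIT | VC [58]

MISSES = 4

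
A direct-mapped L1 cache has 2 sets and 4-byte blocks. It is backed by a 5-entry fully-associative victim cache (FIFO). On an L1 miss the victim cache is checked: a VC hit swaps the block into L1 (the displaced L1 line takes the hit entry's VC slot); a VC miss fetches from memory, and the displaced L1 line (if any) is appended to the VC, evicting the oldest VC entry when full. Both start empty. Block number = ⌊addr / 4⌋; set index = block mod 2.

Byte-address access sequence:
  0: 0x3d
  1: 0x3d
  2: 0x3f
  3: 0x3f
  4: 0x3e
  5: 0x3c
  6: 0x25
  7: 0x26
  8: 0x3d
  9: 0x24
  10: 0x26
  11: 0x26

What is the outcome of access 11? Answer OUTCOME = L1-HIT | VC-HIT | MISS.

#0 0x3d→b15/s1 MISS; vc=[]
#1 0x3d→b15/s1 L1-HIT; vc=[]
#2 0x3f→b15/s1 L1-HIT; vc=[]
#3 0x3f→b15/s1 L1-HIT; vc=[]
#4 0x3e→b15/s1 L1-HIT; vc=[]
#5 0x3c→b15/s1 L1-HIT; vc=[]
#6 0x25→b9/s1 MISS; vc=[15]
#7 0x26→b9/s1 L1-HIT; vc=[15]
#8 0x3d→b15/s1 VC-HIT; vc=[9]
#9 0x24→b9/s1 VC-HIT; vc=[15]
#10 0x26→b9/s1 L1-HIT; vc=[15]
#11 0x26→b9/s1 L1-HIT; vc=[15]

OUTCOME = L1-HIT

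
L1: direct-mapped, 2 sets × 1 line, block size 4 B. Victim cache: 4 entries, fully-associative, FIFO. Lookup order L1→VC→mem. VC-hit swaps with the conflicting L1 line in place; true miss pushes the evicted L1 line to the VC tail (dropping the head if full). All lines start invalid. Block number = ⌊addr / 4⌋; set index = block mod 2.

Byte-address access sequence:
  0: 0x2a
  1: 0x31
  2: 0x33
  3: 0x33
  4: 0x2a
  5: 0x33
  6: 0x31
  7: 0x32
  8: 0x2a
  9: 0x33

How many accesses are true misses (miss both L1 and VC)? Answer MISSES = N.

#0 0x2a→b10/s0 MISS; vc=[]
#1 0x31→b12/s0 MISS; vc=[10]
#2 0x33→b12/s0 L1-HIT; vc=[10]
#3 0x33→b12/s0 L1-HIT; vc=[10]
#4 0x2a→b10/s0 VC-HIT; vc=[12]
#5 0x33→b12/s0 VC-HIT; vc=[10]
#6 0x31→b12/s0 L1-HIT; vc=[10]
#7 0x32→b12/s0 L1-HIT; vc=[10]
#8 0x2a→b10/s0 VC-HIT; vc=[12]
#9 0x33→b12/s0 VC-HIT; vc=[10]

MISSES = 2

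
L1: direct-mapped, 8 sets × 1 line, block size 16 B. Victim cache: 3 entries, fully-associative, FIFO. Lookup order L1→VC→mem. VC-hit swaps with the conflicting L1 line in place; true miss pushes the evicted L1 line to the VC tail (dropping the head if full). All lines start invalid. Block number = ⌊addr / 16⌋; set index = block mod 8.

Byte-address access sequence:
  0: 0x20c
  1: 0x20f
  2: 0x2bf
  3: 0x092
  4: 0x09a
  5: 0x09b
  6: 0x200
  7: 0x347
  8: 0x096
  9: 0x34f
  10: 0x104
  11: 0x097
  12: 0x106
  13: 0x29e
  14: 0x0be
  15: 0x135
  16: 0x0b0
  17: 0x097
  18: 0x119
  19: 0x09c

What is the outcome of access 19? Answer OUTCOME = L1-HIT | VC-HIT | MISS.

  [0] addr=0x20c blk=32 s=0: MISS | VC []
  [1] addr=0x20f blk=32 s=0: L1-HIT | VC []
  [2] addr=0x2bf blk=43 s=3: MISS | VC []
  [3] addr=0x92 blk=9 s=1: MISS | VC []
  [4] addr=0x9a blk=9 s=1: L1-HIT | VC []
  [5] addr=0x9b blk=9 s=1: L1-HIT | VC []
  [6] addr=0x200 blk=32 s=0: L1-HIT | VC []
  [7] addr=0x347 blk=52 s=4: MISS | VC []
  [8] addr=0x96 blk=9 s=1: L1-HIT | VC []
  [9] addr=0x34f blk=52 s=4: L1-HIT | VC []
  [10] addr=0x104 blk=16 s=0: MISS | VC [32]
  [11] addr=0x97 blk=9 s=1: L1-HIT | VC [32]
  [12] addr=0x106 blk=16 s=0: L1-HIT | VC [32]
  [13] addr=0x29e blk=41 s=1: MISS | VC [32, 9]
  [14] addr=0xbe blk=11 s=3: MISS | VC [32, 9, 43]
  [15] addr=0x135 blk=19 s=3: MISS | VC [9, 43, 11]
  [16] addr=0xb0 blk=11 s=3: VC-HIT | VC [9, 43, 19]
  [17] addr=0x97 blk=9 s=1: VC-HIT | VC [41, 43, 19]
  [18] addr=0x119 blk=17 s=1: MISS | VC [43, 19, 9]
  [19] addr=0x9c blk=9 s=1: VC-HIT | VC [43, 19, 17]

OUTCOME = VC-HIT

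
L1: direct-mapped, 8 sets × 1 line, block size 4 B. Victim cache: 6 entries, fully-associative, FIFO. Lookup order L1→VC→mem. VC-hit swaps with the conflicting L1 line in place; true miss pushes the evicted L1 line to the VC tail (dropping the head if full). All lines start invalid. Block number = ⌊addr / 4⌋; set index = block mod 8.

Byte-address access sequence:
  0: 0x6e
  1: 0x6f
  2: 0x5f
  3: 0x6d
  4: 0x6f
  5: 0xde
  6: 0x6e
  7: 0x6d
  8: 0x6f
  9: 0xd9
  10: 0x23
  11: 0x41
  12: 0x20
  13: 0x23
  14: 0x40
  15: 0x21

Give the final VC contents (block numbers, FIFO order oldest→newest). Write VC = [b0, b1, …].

  [0] addr=0x6e blk=27 s=3: MISS | VC []
  [1] addr=0x6f blk=27 s=3: L1-HIT | VC []
  [2] addr=0x5f blk=23 s=7: MISS | VC []
  [3] addr=0x6d blk=27 s=3: L1-HIT | VC []
  [4] addr=0x6f blk=27 s=3: L1-HIT | VC []
  [5] addr=0xde blk=55 s=7: MISS | VC [23]
  [6] addr=0x6e blk=27 s=3: L1-HIT | VC [23]
  [7] addr=0x6d blk=27 s=3: L1-HIT | VC [23]
  [8] addr=0x6f blk=27 s=3: L1-HIT | VC [23]
  [9] addr=0xd9 blk=54 s=6: MISS | VC [23]
  [10] addr=0x23 blk=8 s=0: MISS | VC [23]
  [11] addr=0x41 blk=16 s=0: MISS | VC [23, 8]
  [12] addr=0x20 blk=8 s=0: VC-HIT | VC [23, 16]
  [13] addr=0x23 blk=8 s=0: L1-HIT | VC [23, 16]
  [14] addr=0x40 blk=16 s=0: VC-HIT | VC [23, 8]
  [15] addr=0x21 blk=8 s=0: VC-HIT | VC [23, 16]

VC = [23, 16]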